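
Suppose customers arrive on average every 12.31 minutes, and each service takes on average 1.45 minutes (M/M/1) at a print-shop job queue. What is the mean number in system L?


λ = 60/12.31 = 4.8741 /hr
μ = 60/1.45 = 41.3793 /hr
ρ = λ/μ = 4.8741/41.3793 = 0.1178
L = ρ/(1−ρ) = 0.1178/0.8822 = 0.1335

Final: 0.1335


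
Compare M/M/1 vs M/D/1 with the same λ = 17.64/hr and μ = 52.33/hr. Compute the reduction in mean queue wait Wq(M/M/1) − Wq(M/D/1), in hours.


ρ = 17.64/52.33 = 0.3371
Wq(M/M/1) = ρ/(μ−λ) = 0.3371/34.69 = 0.009717 hr
Wq(M/D/1) = ρ/(2(μ−λ)) = 0.004859 hr
Savings = 0.009717 − 0.004859 = 0.004859 hr

Final: 0.004859 hr


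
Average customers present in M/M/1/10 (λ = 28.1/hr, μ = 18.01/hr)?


ρ = 28.1/18.01 = 1.5602
L = ρ[1 − (K+1)ρ^K + Kρ^(K+1)] / [(1−ρ)(1−ρ^(K+1))]
Numerator: 1.5602·(1 − 11·85.492117 + 10·133.388589) = 615.473633
Denominator: (-0.5602)·(-132.388589) = 74.169953
L = 615.473633/74.169953 = 8.2982

Final: 8.2982


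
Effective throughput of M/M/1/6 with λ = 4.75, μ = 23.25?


ρ = 0.2043; P_K = (1−ρ)ρ^6/(1−ρ^7) = 0.00005786
λ_eff = λ(1 − P_K) = 4.75·(1 − 0.00005786) = 4.75·0.999942 = 4.7497 /hr

Final: 4.7497 /hr


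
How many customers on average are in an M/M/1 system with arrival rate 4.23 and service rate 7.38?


ρ = λ/μ = 4.23/7.38 = 0.5732
L = ρ/(1−ρ) = 0.5732/(1 − 0.5732) = 0.5732/0.4268 = 1.3429

Final: 1.3429


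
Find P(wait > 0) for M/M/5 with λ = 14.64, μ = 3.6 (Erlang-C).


a = λ/μ = 4.0667; ρ = a/5 = 0.8133
P₀ = 0.011683 (from M/M/c formula)
C(c,a) = [a^c/(c!(1−ρ))]·P₀ = [1112.22558/(120·0.1867)]·0.011683
= 49.65293·0.011683 = 0.580104

Final: 0.580104


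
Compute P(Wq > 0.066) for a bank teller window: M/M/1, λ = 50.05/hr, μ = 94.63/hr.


ρ = 50.05/94.63 = 0.5289
P(Wq > t) = ρ·e^{−(μ−λ)t} = 0.5289·e^{−2.9423}
= 0.5289·0.052745 = 0.027897

Final: 0.027897


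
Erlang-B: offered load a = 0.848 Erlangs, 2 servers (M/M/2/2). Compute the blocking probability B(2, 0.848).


B(c,a) = (a^c/c!) / Σ_{k=0}^{c} a^k/k!
a^2/2! = 0.359552
Σ terms (k=0..2): 1.00000 + 0.84800 + 0.35955 = 2.207552
B = 0.359552/2.207552 = 0.162874

Final: 0.162874


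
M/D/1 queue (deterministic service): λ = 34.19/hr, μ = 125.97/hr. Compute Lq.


ρ = 34.19/125.97 = 0.2714
M/D/1: Lq = ρ²/(2(1−ρ)) = 0.07367/(2·0.7286) = 0.05055

Final: 0.05055


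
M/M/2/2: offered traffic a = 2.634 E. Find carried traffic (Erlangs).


B(2,2.634) = 0.488384 (Erlang-B)
Carried load = a(1 − B) = 2.634·(1 − 0.488384) = 2.634·0.511616 = 1.3476 E

Final: 1.3476 Erlangs


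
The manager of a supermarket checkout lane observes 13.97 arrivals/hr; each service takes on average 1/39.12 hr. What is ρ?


ρ = λ/μ = 13.97/39.12 = 0.3571

Final: 0.3571


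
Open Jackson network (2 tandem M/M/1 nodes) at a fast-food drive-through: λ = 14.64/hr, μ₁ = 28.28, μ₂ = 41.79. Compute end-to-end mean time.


Each node sees arrival rate λ = 14.64/hr (tandem ⇒ throughput preserved).
W₁ = 1/(μ₁−λ) = 1/(28.28−14.64) = 0.07331 hr
W₂ = 1/(μ₂−λ) = 1/(41.79−14.64) = 0.03683 hr
W_total = W₁ + W₂ = 0.07331 + 0.03683 = 0.11015 hr

Final: 0.11015 hr


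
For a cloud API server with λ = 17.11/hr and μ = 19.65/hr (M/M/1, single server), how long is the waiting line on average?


ρ = 17.11/19.65 = 0.8707
Lq = ρ²/(1−ρ) = 0.7582/0.1293 = 5.8655

Final: 5.8655


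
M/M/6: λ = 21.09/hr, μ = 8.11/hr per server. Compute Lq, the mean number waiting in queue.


a = λ/μ = 2.6005; ρ = a/6 = 0.4334
P₀ = 0.073706
Lq = P₀·a^c·ρ / (c!·(1−ρ)²) = 0.073706·309.26755·0.4334/(720·0.32102)
= 0.04274

Final: 0.04274


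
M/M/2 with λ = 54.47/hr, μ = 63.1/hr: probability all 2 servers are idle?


a = λ/μ = 54.47/63.1 = 0.8632; ρ = a/c = 0.4316
Σ_{k=0}^{1} a^k/k! (terms k=0..1) = 1.00000 + 0.86323 = 1.86323
Tail: a^2/(2!(1−ρ)) = 0.74517/(2·0.5684) = 0.65552
P₀ = 1/(1.86323 + 0.65552) = 1/2.51875 = 0.397022

Final: 0.397022


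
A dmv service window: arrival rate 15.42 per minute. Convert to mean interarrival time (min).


Mean interarrival time = 1/λ = 1/15.42 minute = 0.06485 minute
In minutes: 0.06485 × 1 = 0.06485 min

Final: 0.06485 min


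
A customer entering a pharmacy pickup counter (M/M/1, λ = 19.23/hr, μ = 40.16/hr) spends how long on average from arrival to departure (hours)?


W = 1/(μ−λ) = 1/(40.16 − 19.23) = 1/20.93 = 0.04778 hr

Final: 0.04778 hr


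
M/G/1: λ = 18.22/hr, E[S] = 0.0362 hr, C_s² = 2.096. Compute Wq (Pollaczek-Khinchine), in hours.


ρ = λ·E[S] = 18.22·0.0362 = 0.6596
E[S²] = E[S]²(1+C_s²) = 0.0362²·(1+2.096) = 0.004057
Wq = λ·E[S²]/(2(1−ρ)) = 18.22·0.004057/(2·0.3404) = 0.10857 hr

Final: 0.10857 hr


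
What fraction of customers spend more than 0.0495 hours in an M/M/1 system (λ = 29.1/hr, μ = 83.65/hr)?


W ~ Exponential(μ−λ) for M/M/1.
μ − λ = 83.65 − 29.1 = 54.5500
P(W > t) = e^{−(μ−λ)t} = e^{−2.7002} = 0.067190

Final: 0.067190


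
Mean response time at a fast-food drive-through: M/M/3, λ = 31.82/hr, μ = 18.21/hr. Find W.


a = 1.7474; ρ = 0.5825; P₀ = 0.156157
Lq = P₀·a^c·ρ/(c!(1−ρ)²) = 0.46394
Wq = Lq/λ = 0.46394/31.82 = 0.01458 hr
W = Wq + 1/μ = 0.01458 + 0.05491 = 0.06950 hr

Final: 0.06950 hr


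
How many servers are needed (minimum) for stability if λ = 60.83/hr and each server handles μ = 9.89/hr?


Stability requires cμ > λ ⇔ c > λ/μ.
λ/μ = 60.83/9.89 = 6.1507
Minimum integer c = ⌊6.1507⌋ + 1 = 7
Check: 7·9.89 = 69.23 > 60.83, while 6·9.89 = 59.34 ≤ 60.83

Final: 7 servers


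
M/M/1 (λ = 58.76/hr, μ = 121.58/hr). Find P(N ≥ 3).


ρ = 58.76/121.58 = 0.4833
P(N ≥ n) = ρ^n = 0.4833^3 = 0.112891

Final: 0.112891


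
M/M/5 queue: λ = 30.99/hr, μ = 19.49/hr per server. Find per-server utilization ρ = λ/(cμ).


ρ = λ/(cμ) = 30.99/(5·19.49) = 30.99/97.45 = 0.3180

Final: 0.3180


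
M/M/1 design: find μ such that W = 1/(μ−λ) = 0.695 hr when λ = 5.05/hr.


W = 1/(μ−λ) ⇒ μ − λ = 1/W = 1/0.695 = 1.4388
μ = λ + 1/W = 5.05 + 1.4388 = 6.4888 per hr

Final: 6.4888 /hr


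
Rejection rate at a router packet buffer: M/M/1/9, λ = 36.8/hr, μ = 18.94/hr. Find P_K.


ρ = λ/μ = 36.8/18.94 = 1.9430
P_K = (1−ρ)ρ^K/(1−ρ^(K+1)) = (-0.9430·394.648627)/(1 − 766.793531)
= -372.144904/-765.793531 = 0.485960

Final: 0.485960


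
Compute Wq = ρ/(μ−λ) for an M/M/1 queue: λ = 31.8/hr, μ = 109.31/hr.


ρ = 31.8/109.31 = 0.2909
Wq = ρ/(μ−λ) = 0.2909/(109.31 − 31.8) = 0.2909/77.51 = 0.003753 hr

Final: 0.003753 hr


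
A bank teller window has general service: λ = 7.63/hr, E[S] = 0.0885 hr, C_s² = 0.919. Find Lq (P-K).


ρ = λ·E[S] = 7.63·0.0885 = 0.6753
Lq = ρ²(1+C_s²)/(2(1−ρ)) = 0.4560·(1+0.919)/(2·0.3247)
= 0.4560·1.9190/0.6495 = 1.34722

Final: 1.34722


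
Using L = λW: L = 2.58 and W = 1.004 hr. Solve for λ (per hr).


λ = L/W = 2.58/1.004 = 2.5697 /hr

Final: 2.5697 /hr


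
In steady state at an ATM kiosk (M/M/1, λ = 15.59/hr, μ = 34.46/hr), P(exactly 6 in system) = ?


ρ = 15.59/34.46 = 0.4524
P_n = (1−ρ)·ρ^n = (1 − 0.4524)·0.4524^6 = 0.5476·0.008574 = 0.004695

Final: 0.004695


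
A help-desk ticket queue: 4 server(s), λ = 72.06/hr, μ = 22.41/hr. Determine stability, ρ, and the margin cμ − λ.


Total capacity cμ = 4·22.41 = 89.64/hr
ρ = λ/(cμ) = 72.06/89.64 = 0.8039
Stable ⇔ ρ < 1: YES
Spare capacity = cμ − λ = 89.64 − 72.06 = 17.58/hr

Final: ρ = 0.8039; stable; margin = 17.58/hr


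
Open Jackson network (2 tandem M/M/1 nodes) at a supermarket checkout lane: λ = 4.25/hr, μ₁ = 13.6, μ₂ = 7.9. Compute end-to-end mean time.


Each node sees arrival rate λ = 4.25/hr (tandem ⇒ throughput preserved).
W₁ = 1/(μ₁−λ) = 1/(13.6−4.25) = 0.10695 hr
W₂ = 1/(μ₂−λ) = 1/(7.9−4.25) = 0.27397 hr
W_total = W₁ + W₂ = 0.10695 + 0.27397 = 0.38092 hr

Final: 0.38092 hr


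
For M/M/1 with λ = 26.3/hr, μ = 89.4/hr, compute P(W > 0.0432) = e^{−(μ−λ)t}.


W ~ Exponential(μ−λ) for M/M/1.
μ − λ = 89.4 − 26.3 = 63.1000
P(W > t) = e^{−(μ−λ)t} = e^{−2.7259} = 0.065486

Final: 0.065486


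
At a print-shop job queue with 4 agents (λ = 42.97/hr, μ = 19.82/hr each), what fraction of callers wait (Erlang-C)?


a = λ/μ = 2.1680; ρ = a/4 = 0.5420
P₀ = 0.108384 (from M/M/c formula)
C(c,a) = [a^c/(c!(1−ρ))]·P₀ = [22.09260/(24·0.4580)]·0.108384
= 2.00989·0.108384 = 0.217841

Final: 0.217841


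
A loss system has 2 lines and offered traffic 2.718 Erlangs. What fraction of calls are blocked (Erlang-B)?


B(c,a) = (a^c/c!) / Σ_{k=0}^{c} a^k/k!
a^2/2! = 3.693762
Σ terms (k=0..2): 1.00000 + 2.71800 + 3.69376 = 7.411762
B = 3.693762/7.411762 = 0.498365

Final: 0.498365


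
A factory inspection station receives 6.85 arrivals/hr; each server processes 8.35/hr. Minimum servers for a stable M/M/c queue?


Stability requires cμ > λ ⇔ c > λ/μ.
λ/μ = 6.85/8.35 = 0.8204
Minimum integer c = ⌊0.8204⌋ + 1 = 1
Check: 1·8.35 = 8.35 > 6.85, while 0·8.35 = 0.00 ≤ 6.85

Final: 1 servers


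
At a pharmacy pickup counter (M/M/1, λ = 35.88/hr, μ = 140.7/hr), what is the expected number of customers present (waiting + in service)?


ρ = λ/μ = 35.88/140.7 = 0.2550
L = ρ/(1−ρ) = 0.2550/(1 − 0.2550) = 0.2550/0.7450 = 0.3423

Final: 0.3423


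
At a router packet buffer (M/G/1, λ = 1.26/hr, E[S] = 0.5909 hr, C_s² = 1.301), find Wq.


ρ = λ·E[S] = 1.26·0.5909 = 0.7445
E[S²] = E[S]²(1+C_s²) = 0.5909²·(1+1.301) = 0.803424
Wq = λ·E[S²]/(2(1−ρ)) = 1.26·0.803424/(2·0.2555) = 1.98131 hr

Final: 1.98131 hr


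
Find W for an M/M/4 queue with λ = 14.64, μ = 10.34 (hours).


a = 1.4159; ρ = 0.3540; P₀ = 0.240939
Lq = P₀·a^c·ρ/(c!(1−ρ)²) = 0.03422
Wq = Lq/λ = 0.03422/14.64 = 0.002337 hr
W = Wq + 1/μ = 0.002337 + 0.09671 = 0.09905 hr

Final: 0.09905 hr


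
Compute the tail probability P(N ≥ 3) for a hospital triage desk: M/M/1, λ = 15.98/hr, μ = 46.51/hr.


ρ = 15.98/46.51 = 0.3436
P(N ≥ n) = ρ^n = 0.3436^3 = 0.040559

Final: 0.040559


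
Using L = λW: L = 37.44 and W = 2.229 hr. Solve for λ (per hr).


λ = L/W = 37.44/2.229 = 16.7968 /hr

Final: 16.7968 /hr


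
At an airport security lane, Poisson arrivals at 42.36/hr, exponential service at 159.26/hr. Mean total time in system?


W = 1/(μ−λ) = 1/(159.26 − 42.36) = 1/116.90 = 0.008554 hr

Final: 0.008554 hr


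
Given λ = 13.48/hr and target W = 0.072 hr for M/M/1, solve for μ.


W = 1/(μ−λ) ⇒ μ − λ = 1/W = 1/0.072 = 13.8889
μ = λ + 1/W = 13.48 + 13.8889 = 27.3689 per hr

Final: 27.3689 /hr


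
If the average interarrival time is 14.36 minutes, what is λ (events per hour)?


λ = 1/(interarrival time) in consistent units.
1 hour = 60 min, so λ = 60/14.36 = 4.1783 per hour

Final: 4.1783 /hr


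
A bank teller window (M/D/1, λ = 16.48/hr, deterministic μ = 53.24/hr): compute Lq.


ρ = 16.48/53.24 = 0.3095
M/D/1: Lq = ρ²/(2(1−ρ)) = 0.09582/(2·0.6905) = 0.06939

Final: 0.06939


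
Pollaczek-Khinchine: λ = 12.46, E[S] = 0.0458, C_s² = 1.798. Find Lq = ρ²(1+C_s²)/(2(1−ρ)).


ρ = λ·E[S] = 12.46·0.0458 = 0.5707
Lq = ρ²(1+C_s²)/(2(1−ρ)) = 0.3257·(1+1.798)/(2·0.4293)
= 0.3257·2.7980/0.8587 = 1.06119

Final: 1.06119


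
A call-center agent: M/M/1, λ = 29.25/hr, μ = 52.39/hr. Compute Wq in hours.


ρ = 29.25/52.39 = 0.5583
Wq = ρ/(μ−λ) = 0.5583/(52.39 − 29.25) = 0.5583/23.14 = 0.02413 hr

Final: 0.02413 hr


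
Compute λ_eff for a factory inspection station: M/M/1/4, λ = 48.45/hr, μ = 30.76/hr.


ρ = 1.5751; P_K = (1−ρ)ρ^4/(1−ρ^5) = 0.407112
λ_eff = λ(1 − P_K) = 48.45·(1 − 0.407112) = 48.45·0.592888 = 28.7254 /hr

Final: 28.7254 /hr


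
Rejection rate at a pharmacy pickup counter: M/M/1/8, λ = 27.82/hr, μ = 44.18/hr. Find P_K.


ρ = λ/μ = 27.82/44.18 = 0.6297
P_K = (1−ρ)ρ^K/(1−ρ^(K+1)) = (0.3703·0.024720)/(1 − 0.015566)
= 0.009154/0.984434 = 0.009299

Final: 0.009299


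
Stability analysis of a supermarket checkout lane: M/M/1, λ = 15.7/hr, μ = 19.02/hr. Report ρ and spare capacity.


Total capacity cμ = 1·19.02 = 19.02/hr
ρ = λ/(cμ) = 15.7/19.02 = 0.8254
Stable ⇔ ρ < 1: YES
Spare capacity = cμ − λ = 19.02 − 15.7 = 3.32/hr

Final: ρ = 0.8254; stable; margin = 3.32/hr


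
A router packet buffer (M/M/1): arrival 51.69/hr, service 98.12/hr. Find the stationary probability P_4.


ρ = 51.69/98.12 = 0.5268
P_n = (1−ρ)·ρ^n = (1 − 0.5268)·0.5268^4 = 0.4732·0.077019 = 0.036445

Final: 0.036445


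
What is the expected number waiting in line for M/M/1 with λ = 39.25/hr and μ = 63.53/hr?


ρ = 39.25/63.53 = 0.6178
Lq = ρ²/(1−ρ) = 0.3817/0.3822 = 0.9987

Final: 0.9987


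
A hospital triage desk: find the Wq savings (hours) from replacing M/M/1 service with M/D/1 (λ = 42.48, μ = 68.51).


ρ = 42.48/68.51 = 0.6201
Wq(M/M/1) = ρ/(μ−λ) = 0.6201/26.03 = 0.02382 hr
Wq(M/D/1) = ρ/(2(μ−λ)) = 0.01191 hr
Savings = 0.02382 − 0.01191 = 0.01191 hr

Final: 0.01191 hr


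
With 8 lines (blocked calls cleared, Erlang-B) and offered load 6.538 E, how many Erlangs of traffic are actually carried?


B(8,6.538) = 0.152274 (Erlang-B)
Carried load = a(1 − B) = 6.538·(1 − 0.152274) = 6.538·0.847726 = 5.5424 E

Final: 5.5424 Erlangs


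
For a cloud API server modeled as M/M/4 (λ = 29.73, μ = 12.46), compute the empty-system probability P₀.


a = λ/μ = 29.73/12.46 = 2.3860; ρ = a/c = 0.5965
Σ_{k=0}^{3} a^k/k! (terms k=0..3) = 1.00000 + 2.38604 + 2.84658 + 2.26402 = 8.49663
Tail: a^4/(4!(1−ρ)) = 32.41212/(24·0.4035) = 3.34705
P₀ = 1/(8.49663 + 3.34705) = 1/11.84368 = 0.084433

Final: 0.084433


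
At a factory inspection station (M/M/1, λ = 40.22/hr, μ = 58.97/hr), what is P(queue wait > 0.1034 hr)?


ρ = 40.22/58.97 = 0.6820
P(Wq > t) = ρ·e^{−(μ−λ)t} = 0.6820·e^{−1.9388}
= 0.6820·0.143884 = 0.098135

Final: 0.098135


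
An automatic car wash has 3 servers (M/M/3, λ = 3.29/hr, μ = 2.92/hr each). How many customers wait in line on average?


a = λ/μ = 1.1267; ρ = a/3 = 0.3756
P₀ = 0.318145
Lq = P₀·a^c·ρ / (c!·(1−ρ)²) = 0.318145·1.43034·0.3756/(6·0.38991)
= 0.07305

Final: 0.07305


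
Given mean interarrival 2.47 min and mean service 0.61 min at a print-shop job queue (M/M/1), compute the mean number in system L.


λ = 60/2.47 = 24.2915 /hr
μ = 60/0.61 = 98.3607 /hr
ρ = λ/μ = 24.2915/98.3607 = 0.2470
L = ρ/(1−ρ) = 0.2470/0.7530 = 0.3280

Final: 0.3280


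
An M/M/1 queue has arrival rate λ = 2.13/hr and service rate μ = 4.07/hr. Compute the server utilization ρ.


ρ = λ/μ = 2.13/4.07 = 0.5233

Final: 0.5233


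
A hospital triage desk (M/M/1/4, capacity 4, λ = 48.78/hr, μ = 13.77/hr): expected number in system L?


ρ = 48.78/13.77 = 3.5425
L = ρ[1 − (K+1)ρ^K + Kρ^(K+1)] / [(1−ρ)(1−ρ^(K+1))]
Numerator: 3.5425·(1 − 5·157.482182 + 4·557.878056) = 5119.247791
Denominator: (-2.5425)·(-556.878056) = 1415.853357
L = 5119.247791/1415.853357 = 3.6157

Final: 3.6157


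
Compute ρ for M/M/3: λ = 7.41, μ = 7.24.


ρ = λ/(cμ) = 7.41/(3·7.24) = 7.41/21.72 = 0.3412

Final: 0.3412


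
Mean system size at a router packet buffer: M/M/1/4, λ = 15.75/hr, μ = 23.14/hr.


ρ = 15.75/23.14 = 0.6806
L = ρ[1 − (K+1)ρ^K + Kρ^(K+1)] / [(1−ρ)(1−ρ^(K+1))]
Numerator: 0.6806·(1 − 5·0.214619 + 4·0.146078) = 0.347955
Denominator: (0.3194)·(0.853922) = 0.272709
L = 0.347955/0.272709 = 1.2759

Final: 1.2759


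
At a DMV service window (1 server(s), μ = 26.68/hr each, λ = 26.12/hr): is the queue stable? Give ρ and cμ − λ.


Total capacity cμ = 1·26.68 = 26.68/hr
ρ = λ/(cμ) = 26.12/26.68 = 0.9790
Stable ⇔ ρ < 1: YES
Spare capacity = cμ − λ = 26.68 − 26.12 = 0.56/hr

Final: ρ = 0.9790; stable; margin = 0.56/hr


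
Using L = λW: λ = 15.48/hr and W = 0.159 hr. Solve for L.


L = λW = 15.48·0.159 = 2.4613

Final: 2.4613


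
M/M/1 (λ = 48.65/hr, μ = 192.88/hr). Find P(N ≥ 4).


ρ = 48.65/192.88 = 0.2522
P(N ≥ n) = ρ^n = 0.2522^4 = 0.004047

Final: 0.004047


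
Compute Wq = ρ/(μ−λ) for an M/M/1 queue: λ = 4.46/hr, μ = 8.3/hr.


ρ = 4.46/8.3 = 0.5373
Wq = ρ/(μ−λ) = 0.5373/(8.3 − 4.46) = 0.5373/3.84 = 0.1399 hr

Final: 0.1399 hr


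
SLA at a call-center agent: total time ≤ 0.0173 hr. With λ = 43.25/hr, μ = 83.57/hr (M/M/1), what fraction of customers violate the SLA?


W ~ Exponential(μ−λ) for M/M/1.
μ − λ = 83.57 − 43.25 = 40.3200
P(W > t) = e^{−(μ−λ)t} = e^{−0.6975} = 0.497810

Final: 0.497810


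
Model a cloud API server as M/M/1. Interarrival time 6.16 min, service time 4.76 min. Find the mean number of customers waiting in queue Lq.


λ = 60/6.16 = 9.7403 /hr
μ = 60/4.76 = 12.6050 /hr
ρ = λ/μ = 9.7403/12.6050 = 0.7727
Lq = ρ²/(1−ρ) = 0.5971/0.2273 = 2.6273

Final: 2.6273


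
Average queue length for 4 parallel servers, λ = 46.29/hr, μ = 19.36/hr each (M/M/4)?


a = λ/μ = 2.3910; ρ = a/4 = 0.5978
P₀ = 0.083941
Lq = P₀·a^c·ρ / (c!·(1−ρ)²) = 0.083941·32.68341·0.5978/(24·0.16180)
= 0.42230

Final: 0.42230


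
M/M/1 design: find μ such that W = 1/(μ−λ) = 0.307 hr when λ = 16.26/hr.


W = 1/(μ−λ) ⇒ μ − λ = 1/W = 1/0.307 = 3.2573
μ = λ + 1/W = 16.26 + 3.2573 = 19.5173 per hr

Final: 19.5173 /hr


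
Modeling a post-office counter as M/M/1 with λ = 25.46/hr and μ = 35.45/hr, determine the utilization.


ρ = λ/μ = 25.46/35.45 = 0.7182

Final: 0.7182


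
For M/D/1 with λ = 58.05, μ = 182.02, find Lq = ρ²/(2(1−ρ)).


ρ = 58.05/182.02 = 0.3189
M/D/1: Lq = ρ²/(2(1−ρ)) = 0.1017/(2·0.6811) = 0.07467

Final: 0.07467


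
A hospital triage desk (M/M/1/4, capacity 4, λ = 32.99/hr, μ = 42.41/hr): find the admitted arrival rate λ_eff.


ρ = 0.7779; P_K = (1−ρ)ρ^4/(1−ρ^5) = 0.113716
λ_eff = λ(1 − P_K) = 32.99·(1 − 0.113716) = 32.99·0.886284 = 29.2385 /hr

Final: 29.2385 /hr


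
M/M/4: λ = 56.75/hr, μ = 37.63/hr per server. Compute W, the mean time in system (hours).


a = 1.5081; ρ = 0.3770; P₀ = 0.219157
Lq = P₀·a^c·ρ/(c!(1−ρ)²) = 0.04589
Wq = Lq/λ = 0.04589/56.75 = 0.0008086 hr
W = Wq + 1/μ = 0.0008086 + 0.02657 = 0.02738 hr

Final: 0.02738 hr


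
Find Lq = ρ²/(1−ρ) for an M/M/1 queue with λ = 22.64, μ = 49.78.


ρ = 22.64/49.78 = 0.4548
Lq = ρ²/(1−ρ) = 0.2068/0.5452 = 0.3794

Final: 0.3794


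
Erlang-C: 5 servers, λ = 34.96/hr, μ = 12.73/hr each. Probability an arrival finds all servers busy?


a = λ/μ = 2.7463; ρ = a/5 = 0.5493
P₀ = 0.061624 (from M/M/c formula)
C(c,a) = [a^c/(c!(1−ρ))]·P₀ = [156.21225/(120·0.4507)]·0.061624
= 2.88803·0.061624 = 0.177972

Final: 0.177972


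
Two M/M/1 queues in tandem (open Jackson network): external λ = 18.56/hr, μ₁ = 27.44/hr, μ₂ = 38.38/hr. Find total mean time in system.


Each node sees arrival rate λ = 18.56/hr (tandem ⇒ throughput preserved).
W₁ = 1/(μ₁−λ) = 1/(27.44−18.56) = 0.11261 hr
W₂ = 1/(μ₂−λ) = 1/(38.38−18.56) = 0.05045 hr
W_total = W₁ + W₂ = 0.11261 + 0.05045 = 0.16307 hr

Final: 0.16307 hr


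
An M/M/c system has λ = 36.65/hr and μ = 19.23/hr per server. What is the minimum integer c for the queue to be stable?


Stability requires cμ > λ ⇔ c > λ/μ.
λ/μ = 36.65/19.23 = 1.9059
Minimum integer c = ⌊1.9059⌋ + 1 = 2
Check: 2·19.23 = 38.46 > 36.65, while 1·19.23 = 19.23 ≤ 36.65

Final: 2 servers


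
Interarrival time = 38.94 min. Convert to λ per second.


λ = 1/(interarrival time) in consistent units.
1 second = 0.0166667 min, so λ = 0.0166667/38.94 = 0.0004280 per second

Final: 0.0004280 /sec


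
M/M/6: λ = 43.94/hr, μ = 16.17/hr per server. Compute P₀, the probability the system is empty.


a = λ/μ = 43.94/16.17 = 2.7174; ρ = a/c = 0.4529
Σ_{k=0}^{5} a^k/k! (terms k=0..5) = 1.00000 + 2.71738 + 3.69207 + 3.34425 + 2.27190 + 1.23472 = 14.26032
Tail: a^6/(6!(1−ρ)) = 402.62450/(720·0.5471) = 1.02211
P₀ = 1/(14.26032 + 1.02211) = 1/15.28243 = 0.065435

Final: 0.065435


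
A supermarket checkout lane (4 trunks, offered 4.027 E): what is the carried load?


B(4,4.027) = 0.313279 (Erlang-B)
Carried load = a(1 − B) = 4.027·(1 − 0.313279) = 4.027·0.686721 = 2.7654 E

Final: 2.7654 Erlangs


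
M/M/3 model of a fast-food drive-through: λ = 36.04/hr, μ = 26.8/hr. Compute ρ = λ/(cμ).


ρ = λ/(cμ) = 36.04/(3·26.8) = 36.04/80.40 = 0.4483

Final: 0.4483


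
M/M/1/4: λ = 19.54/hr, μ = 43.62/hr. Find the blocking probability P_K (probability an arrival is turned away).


ρ = λ/μ = 19.54/43.62 = 0.4480
P_K = (1−ρ)ρ^K/(1−ρ^(K+1)) = (0.5520·0.040268)/(1 − 0.018038)
= 0.022229/0.981962 = 0.022638

Final: 0.022638


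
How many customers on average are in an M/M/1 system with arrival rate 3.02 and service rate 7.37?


ρ = λ/μ = 3.02/7.37 = 0.4098
L = ρ/(1−ρ) = 0.4098/(1 − 0.4098) = 0.4098/0.5902 = 0.6943

Final: 0.6943


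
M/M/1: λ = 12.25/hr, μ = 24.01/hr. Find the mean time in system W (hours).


W = 1/(μ−λ) = 1/(24.01 − 12.25) = 1/11.76 = 0.08503 hr

Final: 0.08503 hr


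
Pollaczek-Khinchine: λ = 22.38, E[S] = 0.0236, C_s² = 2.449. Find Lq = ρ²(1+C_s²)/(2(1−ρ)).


ρ = λ·E[S] = 22.38·0.0236 = 0.5282
Lq = ρ²(1+C_s²)/(2(1−ρ)) = 0.2790·(1+2.449)/(2·0.4718)
= 0.2790·3.4490/0.9437 = 1.01958

Final: 1.01958


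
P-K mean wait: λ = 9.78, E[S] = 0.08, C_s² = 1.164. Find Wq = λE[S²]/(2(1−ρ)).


ρ = λ·E[S] = 9.78·0.08 = 0.7824
E[S²] = E[S]²(1+C_s²) = 0.08²·(1+1.164) = 0.013850
Wq = λ·E[S²]/(2(1−ρ)) = 9.78·0.013850/(2·0.2176) = 0.31123 hr

Final: 0.31123 hr


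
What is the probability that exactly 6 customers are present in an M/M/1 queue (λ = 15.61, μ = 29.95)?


ρ = 15.61/29.95 = 0.5212
P_n = (1−ρ)·ρ^n = (1 − 0.5212)·0.5212^6 = 0.4788·0.020046 = 0.009598

Final: 0.009598


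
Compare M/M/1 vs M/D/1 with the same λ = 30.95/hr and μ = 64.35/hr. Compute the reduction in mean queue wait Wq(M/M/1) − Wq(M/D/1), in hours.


ρ = 30.95/64.35 = 0.4810
Wq(M/M/1) = ρ/(μ−λ) = 0.4810/33.40 = 0.01440 hr
Wq(M/D/1) = ρ/(2(μ−λ)) = 0.007200 hr
Savings = 0.01440 − 0.007200 = 0.007200 hr

Final: 0.007200 hr


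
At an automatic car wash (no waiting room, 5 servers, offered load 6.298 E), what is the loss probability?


B(c,a) = (a^c/c!) / Σ_{k=0}^{c} a^k/k!
a^5/5! = 82.571854
Σ terms (k=0..5): 1.00000 + 6.29800 + 19.83240 + 41.63482 + 65.55403 + 82.57185 = 216.891107
B = 82.571854/216.891107 = 0.380706

Final: 0.380706


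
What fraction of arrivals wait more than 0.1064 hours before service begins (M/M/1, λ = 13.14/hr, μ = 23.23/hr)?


ρ = 13.14/23.23 = 0.5656
P(Wq > t) = ρ·e^{−(μ−λ)t} = 0.5656·e^{−1.0736}
= 0.5656·0.341784 = 0.193329

Final: 0.193329


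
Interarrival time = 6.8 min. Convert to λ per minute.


λ = 1/(interarrival time) in consistent units.
1 minute = 1 min, so λ = 1/6.8 = 0.1471 per minute

Final: 0.1471 /min


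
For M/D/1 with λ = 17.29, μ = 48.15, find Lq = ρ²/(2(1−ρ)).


ρ = 17.29/48.15 = 0.3591
M/D/1: Lq = ρ²/(2(1−ρ)) = 0.1289/(2·0.6409) = 0.10059

Final: 0.10059


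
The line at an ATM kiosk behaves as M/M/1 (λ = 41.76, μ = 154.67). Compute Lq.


ρ = 41.76/154.67 = 0.2700
Lq = ρ²/(1−ρ) = 0.07290/0.7300 = 0.09986

Final: 0.09986


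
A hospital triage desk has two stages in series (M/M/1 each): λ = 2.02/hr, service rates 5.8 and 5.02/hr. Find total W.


Each node sees arrival rate λ = 2.02/hr (tandem ⇒ throughput preserved).
W₁ = 1/(μ₁−λ) = 1/(5.8−2.02) = 0.26455 hr
W₂ = 1/(μ₂−λ) = 1/(5.02−2.02) = 0.33333 hr
W_total = W₁ + W₂ = 0.26455 + 0.33333 = 0.59788 hr

Final: 0.59788 hr


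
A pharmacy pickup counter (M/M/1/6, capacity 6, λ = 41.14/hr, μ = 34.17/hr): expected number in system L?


ρ = 41.14/34.17 = 1.2040
L = ρ[1 − (K+1)ρ^K + Kρ^(K+1)] / [(1−ρ)(1−ρ^(K+1))]
Numerator: 1.2040·(1 − 7·3.045901 + 6·3.667205) = 2.024996
Denominator: (-0.2040)·(-2.667205) = 0.544057
L = 2.024996/0.544057 = 3.7220

Final: 3.7220


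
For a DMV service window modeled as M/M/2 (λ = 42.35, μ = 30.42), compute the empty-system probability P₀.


a = λ/μ = 42.35/30.42 = 1.3922; ρ = a/c = 0.6961
Σ_{k=0}^{1} a^k/k! (terms k=0..1) = 1.00000 + 1.39218 = 2.39218
Tail: a^2/(2!(1−ρ)) = 1.93815/(2·0.3039) = 3.18868
P₀ = 1/(2.39218 + 3.18868) = 1/5.58085 = 0.179184

Final: 0.179184


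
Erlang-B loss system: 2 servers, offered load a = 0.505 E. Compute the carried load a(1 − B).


B(2,0.505) = 0.078108 (Erlang-B)
Carried load = a(1 − B) = 0.505·(1 − 0.078108) = 0.505·0.921892 = 0.4656 E

Final: 0.4656 Erlangs


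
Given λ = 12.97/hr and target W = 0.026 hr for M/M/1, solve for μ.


W = 1/(μ−λ) ⇒ μ − λ = 1/W = 1/0.026 = 38.4615
μ = λ + 1/W = 12.97 + 38.4615 = 51.4315 per hr

Final: 51.4315 /hr


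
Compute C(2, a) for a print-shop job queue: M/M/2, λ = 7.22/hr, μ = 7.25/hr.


a = λ/μ = 0.9959; ρ = a/2 = 0.4979
P₀ = 0.335175 (from M/M/c formula)
C(c,a) = [a^c/(c!(1−ρ))]·P₀ = [0.99174/(2·0.5021)]·0.335175
= 0.98765·0.335175 = 0.331037

Final: 0.331037


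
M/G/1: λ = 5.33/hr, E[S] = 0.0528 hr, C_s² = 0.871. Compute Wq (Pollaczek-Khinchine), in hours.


ρ = λ·E[S] = 5.33·0.0528 = 0.2814
E[S²] = E[S]²(1+C_s²) = 0.0528²·(1+0.871) = 0.005216
Wq = λ·E[S²]/(2(1−ρ)) = 5.33·0.005216/(2·0.7186) = 0.01934 hr

Final: 0.01934 hr


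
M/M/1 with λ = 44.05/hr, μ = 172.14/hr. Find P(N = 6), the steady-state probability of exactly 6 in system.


ρ = 44.05/172.14 = 0.2559
P_n = (1−ρ)·ρ^n = (1 − 0.2559)·0.2559^6 = 0.7441·0.0002808 = 0.0002089

Final: 0.0002089


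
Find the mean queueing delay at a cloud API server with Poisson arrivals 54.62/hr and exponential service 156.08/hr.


ρ = 54.62/156.08 = 0.3499
Wq = ρ/(μ−λ) = 0.3499/(156.08 − 54.62) = 0.3499/101.46 = 0.003449 hr

Final: 0.003449 hr


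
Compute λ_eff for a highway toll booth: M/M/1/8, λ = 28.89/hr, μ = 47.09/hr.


ρ = 0.6135; P_K = (1−ρ)ρ^8/(1−ρ^9) = 0.007854
λ_eff = λ(1 − P_K) = 28.89·(1 − 0.007854) = 28.89·0.992146 = 28.6631 /hr

Final: 28.6631 /hr


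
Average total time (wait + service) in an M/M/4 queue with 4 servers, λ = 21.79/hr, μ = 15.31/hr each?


a = 1.4233; ρ = 0.3558; P₀ = 0.239121
Lq = P₀·a^c·ρ/(c!(1−ρ)²) = 0.03505
Wq = Lq/λ = 0.03505/21.79 = 0.001609 hr
W = Wq + 1/μ = 0.001609 + 0.06532 = 0.06693 hr

Final: 0.06693 hr


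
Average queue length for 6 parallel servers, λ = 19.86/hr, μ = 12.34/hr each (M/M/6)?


a = λ/μ = 1.6094; ρ = a/6 = 0.2682
P₀ = 0.199930
Lq = P₀·a^c·ρ / (c!·(1−ρ)²) = 0.199930·17.37739·0.2682/(720·0.53548)
= 0.002417

Final: 0.002417


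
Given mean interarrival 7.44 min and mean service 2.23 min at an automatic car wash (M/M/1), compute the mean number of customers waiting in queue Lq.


λ = 60/7.44 = 8.0645 /hr
μ = 60/2.23 = 26.9058 /hr
ρ = λ/μ = 8.0645/26.9058 = 0.2997
Lq = ρ²/(1−ρ) = 0.08984/0.7003 = 0.1283

Final: 0.1283


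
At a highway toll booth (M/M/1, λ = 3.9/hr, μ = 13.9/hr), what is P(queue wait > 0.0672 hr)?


ρ = 3.9/13.9 = 0.2806
P(Wq > t) = ρ·e^{−(μ−λ)t} = 0.2806·e^{−0.6720}
= 0.2806·0.510686 = 0.143286

Final: 0.143286


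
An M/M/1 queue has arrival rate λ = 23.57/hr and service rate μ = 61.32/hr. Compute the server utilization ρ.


ρ = λ/μ = 23.57/61.32 = 0.3844

Final: 0.3844


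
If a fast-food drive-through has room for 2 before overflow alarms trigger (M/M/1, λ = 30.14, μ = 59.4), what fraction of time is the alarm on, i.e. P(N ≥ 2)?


ρ = 30.14/59.4 = 0.5074
P(N ≥ n) = ρ^n = 0.5074^2 = 0.257462

Final: 0.257462


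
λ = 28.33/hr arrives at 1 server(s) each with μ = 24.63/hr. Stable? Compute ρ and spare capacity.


Total capacity cμ = 1·24.63 = 24.63/hr
ρ = λ/(cμ) = 28.33/24.63 = 1.1502
Stable ⇔ ρ < 1: NO
Spare capacity = cμ − λ = 24.63 − 28.33 = -3.70/hr

Final: ρ = 1.1502; unstable; margin = -3.70/hr


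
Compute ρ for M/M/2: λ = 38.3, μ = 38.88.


ρ = λ/(cμ) = 38.3/(2·38.88) = 38.3/77.76 = 0.4925

Final: 0.4925


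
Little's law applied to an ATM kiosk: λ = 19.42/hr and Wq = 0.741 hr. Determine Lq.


Lq = λWq = 19.42·0.741 = 14.3902

Final: 14.3902


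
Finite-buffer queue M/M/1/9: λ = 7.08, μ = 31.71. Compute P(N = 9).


ρ = λ/μ = 7.08/31.71 = 0.2233
P_K = (1−ρ)ρ^K/(1−ρ^(K+1)) = (0.7767·0.000001379)/(1 − 0.0000003079)
= 0.000001071/1.000000 = 0.000001071

Final: 0.000001071


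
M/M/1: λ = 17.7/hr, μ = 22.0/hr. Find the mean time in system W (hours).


W = 1/(μ−λ) = 1/(22.0 − 17.7) = 1/4.30 = 0.2326 hr

Final: 0.2326 hr


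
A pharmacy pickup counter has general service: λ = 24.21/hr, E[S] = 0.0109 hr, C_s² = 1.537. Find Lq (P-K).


ρ = λ·E[S] = 24.21·0.0109 = 0.2639
Lq = ρ²(1+C_s²)/(2(1−ρ)) = 0.06964·(1+1.537)/(2·0.7361)
= 0.06964·2.5370/1.4722 = 0.12000

Final: 0.12000


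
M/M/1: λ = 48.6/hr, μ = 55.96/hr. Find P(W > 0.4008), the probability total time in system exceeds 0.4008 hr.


W ~ Exponential(μ−λ) for M/M/1.
μ − λ = 55.96 − 48.6 = 7.3600
P(W > t) = e^{−(μ−λ)t} = e^{−2.9499} = 0.052346

Final: 0.052346


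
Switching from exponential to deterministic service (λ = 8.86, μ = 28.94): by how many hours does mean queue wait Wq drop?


ρ = 8.86/28.94 = 0.3062
Wq(M/M/1) = ρ/(μ−λ) = 0.3062/20.08 = 0.01525 hr
Wq(M/D/1) = ρ/(2(μ−λ)) = 0.007623 hr
Savings = 0.01525 − 0.007623 = 0.007623 hr

Final: 0.007623 hr


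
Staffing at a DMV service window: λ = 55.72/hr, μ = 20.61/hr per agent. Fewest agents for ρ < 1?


Stability requires cμ > λ ⇔ c > λ/μ.
λ/μ = 55.72/20.61 = 2.7035
Minimum integer c = ⌊2.7035⌋ + 1 = 3
Check: 3·20.61 = 61.83 > 55.72, while 2·20.61 = 41.22 ≤ 55.72

Final: 3 servers


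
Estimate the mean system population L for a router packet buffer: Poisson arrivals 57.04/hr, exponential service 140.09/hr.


ρ = λ/μ = 57.04/140.09 = 0.4072
L = ρ/(1−ρ) = 0.4072/(1 − 0.4072) = 0.4072/0.5928 = 0.6868

Final: 0.6868


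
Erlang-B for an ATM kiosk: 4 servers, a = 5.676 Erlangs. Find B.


B(c,a) = (a^c/c!) / Σ_{k=0}^{c} a^k/k!
a^4/4! = 43.247231
Σ terms (k=0..4): 1.00000 + 5.67600 + 16.10849 + 30.47726 + 43.24723 = 96.508978
B = 43.247231/96.508978 = 0.448116

Final: 0.448116


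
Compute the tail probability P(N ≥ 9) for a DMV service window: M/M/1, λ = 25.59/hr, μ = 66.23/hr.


ρ = 25.59/66.23 = 0.3864
P(N ≥ n) = ρ^n = 0.3864^9 = 0.0001919

Final: 0.0001919


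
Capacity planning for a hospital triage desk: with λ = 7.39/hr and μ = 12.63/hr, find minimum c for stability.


Stability requires cμ > λ ⇔ c > λ/μ.
λ/μ = 7.39/12.63 = 0.5851
Minimum integer c = ⌊0.5851⌋ + 1 = 1
Check: 1·12.63 = 12.63 > 7.39, while 0·12.63 = 0.00 ≤ 7.39

Final: 1 servers


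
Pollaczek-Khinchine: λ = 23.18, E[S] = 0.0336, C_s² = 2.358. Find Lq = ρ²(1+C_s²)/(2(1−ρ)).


ρ = λ·E[S] = 23.18·0.0336 = 0.7788
Lq = ρ²(1+C_s²)/(2(1−ρ)) = 0.6066·(1+2.358)/(2·0.2212)
= 0.6066·3.3580/0.4423 = 4.60538

Final: 4.60538


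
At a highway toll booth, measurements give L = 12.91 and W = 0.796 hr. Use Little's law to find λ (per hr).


λ = L/W = 12.91/0.796 = 16.2186 /hr

Final: 16.2186 /hr


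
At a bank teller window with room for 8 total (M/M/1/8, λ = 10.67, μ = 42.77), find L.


ρ = 10.67/42.77 = 0.2495
L = ρ[1 − (K+1)ρ^K + Kρ^(K+1)] / [(1−ρ)(1−ρ^(K+1))]
Numerator: 0.2495·(1 − 9·0.00001500 + 8·0.000003743) = 0.249448
Denominator: (0.7505)·(0.999996) = 0.750523
L = 0.249448/0.750523 = 0.3324

Final: 0.3324


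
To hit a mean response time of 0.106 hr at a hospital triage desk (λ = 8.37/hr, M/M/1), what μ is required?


W = 1/(μ−λ) ⇒ μ − λ = 1/W = 1/0.106 = 9.4340
μ = λ + 1/W = 8.37 + 9.4340 = 17.8040 per hr

Final: 17.8040 /hr


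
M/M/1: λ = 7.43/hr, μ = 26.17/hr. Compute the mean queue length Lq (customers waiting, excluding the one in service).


ρ = 7.43/26.17 = 0.2839
Lq = ρ²/(1−ρ) = 0.08061/0.7161 = 0.1126

Final: 0.1126


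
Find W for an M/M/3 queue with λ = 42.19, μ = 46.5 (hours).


a = 0.9073; ρ = 0.3024; P₀ = 0.400420
Lq = P₀·a^c·ρ/(c!(1−ρ)²) = 0.03098
Wq = Lq/λ = 0.03098/42.19 = 0.0007343 hr
W = Wq + 1/μ = 0.0007343 + 0.02151 = 0.02224 hr

Final: 0.02224 hr


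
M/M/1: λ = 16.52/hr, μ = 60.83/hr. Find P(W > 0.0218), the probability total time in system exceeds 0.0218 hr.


W ~ Exponential(μ−λ) for M/M/1.
μ − λ = 60.83 − 16.52 = 44.3100
P(W > t) = e^{−(μ−λ)t} = e^{−0.9660} = 0.380618

Final: 0.380618


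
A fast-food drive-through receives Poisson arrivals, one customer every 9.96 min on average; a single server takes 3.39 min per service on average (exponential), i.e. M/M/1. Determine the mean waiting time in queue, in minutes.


λ = 60/9.96 = 6.0241 /hr
μ = 60/3.39 = 17.6991 /hr
ρ = λ/μ = 6.0241/17.6991 = 0.3404
Wq = ρ/(μ−λ) = 0.3404/(17.6991−6.0241) = 0.02915 hr
In minutes: 0.02915·60 = 1.749 min

Final: 1.749 min


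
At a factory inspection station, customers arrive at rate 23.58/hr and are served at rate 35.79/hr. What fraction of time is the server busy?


ρ = λ/μ = 23.58/35.79 = 0.6588

Final: 0.6588


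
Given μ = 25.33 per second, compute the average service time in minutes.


Mean service time = 1/μ = 1/25.33 second = 0.03948 second
In minutes: 0.03948 × 0.0166667 = 0.0006580 min

Final: 0.0006580 min


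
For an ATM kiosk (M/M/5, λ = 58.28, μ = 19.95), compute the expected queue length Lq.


a = λ/μ = 2.9213; ρ = a/5 = 0.5843
P₀ = 0.050910
Lq = P₀·a^c·ρ / (c!·(1−ρ)²) = 0.050910·212.75669·0.5843/(120·0.17284)
= 0.30512

Final: 0.30512


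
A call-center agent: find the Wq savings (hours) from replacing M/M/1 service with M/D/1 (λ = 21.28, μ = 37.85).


ρ = 21.28/37.85 = 0.5622
Wq(M/M/1) = ρ/(μ−λ) = 0.5622/16.57 = 0.03393 hr
Wq(M/D/1) = ρ/(2(μ−λ)) = 0.01696 hr
Savings = 0.03393 − 0.01696 = 0.01696 hr

Final: 0.01696 hr


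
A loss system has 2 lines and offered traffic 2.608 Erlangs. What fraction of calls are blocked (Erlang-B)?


B(c,a) = (a^c/c!) / Σ_{k=0}^{c} a^k/k!
a^2/2! = 3.400832
Σ terms (k=0..2): 1.00000 + 2.60800 + 3.40083 = 7.008832
B = 3.400832/7.008832 = 0.485221

Final: 0.485221


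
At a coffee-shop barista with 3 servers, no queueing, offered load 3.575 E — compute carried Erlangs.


B(3,3.575) = 0.409846 (Erlang-B)
Carried load = a(1 − B) = 3.575·(1 − 0.409846) = 3.575·0.590154 = 2.1098 E

Final: 2.1098 Erlangs


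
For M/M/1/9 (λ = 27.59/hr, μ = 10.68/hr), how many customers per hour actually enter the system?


ρ = 2.5833; P_K = (1−ρ)ρ^9/(1−ρ^10) = 0.612950
λ_eff = λ(1 − P_K) = 27.59·(1 − 0.612950) = 27.59·0.387050 = 10.6787 /hr

Final: 10.6787 /hr


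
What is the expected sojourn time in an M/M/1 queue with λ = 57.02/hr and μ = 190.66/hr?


W = 1/(μ−λ) = 1/(190.66 − 57.02) = 1/133.64 = 0.007483 hr

Final: 0.007483 hr


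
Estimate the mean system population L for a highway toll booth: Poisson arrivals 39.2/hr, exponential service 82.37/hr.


ρ = λ/μ = 39.2/82.37 = 0.4759
L = ρ/(1−ρ) = 0.4759/(1 − 0.4759) = 0.4759/0.5241 = 0.9080

Final: 0.9080


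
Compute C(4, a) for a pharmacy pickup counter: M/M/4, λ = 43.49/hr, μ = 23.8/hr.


a = λ/μ = 1.8273; ρ = a/4 = 0.4568
P₀ = 0.157010 (from M/M/c formula)
C(c,a) = [a^c/(c!(1−ρ))]·P₀ = [11.14936/(24·0.5432)]·0.157010
= 0.85527·0.157010 = 0.134285

Final: 0.134285


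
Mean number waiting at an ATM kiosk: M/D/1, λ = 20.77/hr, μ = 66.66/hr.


ρ = 20.77/66.66 = 0.3116
M/D/1: Lq = ρ²/(2(1−ρ)) = 0.09708/(2·0.6884) = 0.07051

Final: 0.07051


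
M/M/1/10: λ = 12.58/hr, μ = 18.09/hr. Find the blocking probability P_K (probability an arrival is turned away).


ρ = λ/μ = 12.58/18.09 = 0.6954
P_K = (1−ρ)ρ^K/(1−ρ^(K+1)) = (0.3046·0.026450)/(1 − 0.018393)
= 0.008056/0.981607 = 0.008207

Final: 0.008207


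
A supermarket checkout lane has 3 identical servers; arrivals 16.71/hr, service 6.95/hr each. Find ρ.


ρ = λ/(cμ) = 16.71/(3·6.95) = 16.71/20.85 = 0.8014

Final: 0.8014


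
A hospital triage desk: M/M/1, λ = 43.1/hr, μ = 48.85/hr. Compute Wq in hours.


ρ = 43.1/48.85 = 0.8823
Wq = ρ/(μ−λ) = 0.8823/(48.85 − 43.1) = 0.8823/5.75 = 0.1534 hr

Final: 0.1534 hr


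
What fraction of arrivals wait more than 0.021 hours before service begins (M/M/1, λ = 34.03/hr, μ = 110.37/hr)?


ρ = 34.03/110.37 = 0.3083
P(Wq > t) = ρ·e^{−(μ−λ)t} = 0.3083·e^{−1.6031}
= 0.3083·0.201264 = 0.062055

Final: 0.062055


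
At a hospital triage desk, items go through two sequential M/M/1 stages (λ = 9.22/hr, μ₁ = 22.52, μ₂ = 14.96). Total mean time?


Each node sees arrival rate λ = 9.22/hr (tandem ⇒ throughput preserved).
W₁ = 1/(μ₁−λ) = 1/(22.52−9.22) = 0.07519 hr
W₂ = 1/(μ₂−λ) = 1/(14.96−9.22) = 0.17422 hr
W_total = W₁ + W₂ = 0.07519 + 0.17422 = 0.24940 hr

Final: 0.24940 hr


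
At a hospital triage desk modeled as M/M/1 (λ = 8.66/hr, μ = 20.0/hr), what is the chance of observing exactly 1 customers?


ρ = 8.66/20.0 = 0.4330
P_n = (1−ρ)·ρ^n = (1 − 0.4330)·0.4330^1 = 0.5670·0.433000 = 0.245511

Final: 0.245511


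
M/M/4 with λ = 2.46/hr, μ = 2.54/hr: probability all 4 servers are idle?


a = λ/μ = 2.46/2.54 = 0.9685; ρ = a/c = 0.2421
Σ_{k=0}^{3} a^k/k! (terms k=0..3) = 1.00000 + 0.96850 + 0.46900 + 0.15141 = 2.58891
Tail: a^4/(4!(1−ρ)) = 0.87984/(24·0.7579) = 0.04837
P₀ = 1/(2.58891 + 0.04837) = 1/2.63729 = 0.379178

Final: 0.379178


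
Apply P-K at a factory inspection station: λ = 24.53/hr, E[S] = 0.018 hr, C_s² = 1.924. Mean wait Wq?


ρ = λ·E[S] = 24.53·0.018 = 0.4415
E[S²] = E[S]²(1+C_s²) = 0.018²·(1+1.924) = 0.0009474
Wq = λ·E[S²]/(2(1−ρ)) = 24.53·0.0009474/(2·0.5585) = 0.02081 hr

Final: 0.02081 hr


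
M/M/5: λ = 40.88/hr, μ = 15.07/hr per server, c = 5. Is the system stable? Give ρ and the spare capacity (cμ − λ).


Total capacity cμ = 5·15.07 = 75.35/hr
ρ = λ/(cμ) = 40.88/75.35 = 0.5425
Stable ⇔ ρ < 1: YES
Spare capacity = cμ − λ = 75.35 − 40.88 = 34.47/hr

Final: ρ = 0.5425; stable; margin = 34.47/hr


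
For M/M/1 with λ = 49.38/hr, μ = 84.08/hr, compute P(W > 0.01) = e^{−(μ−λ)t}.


W ~ Exponential(μ−λ) for M/M/1.
μ − λ = 84.08 − 49.38 = 34.7000
P(W > t) = e^{−(μ−λ)t} = e^{−0.3470} = 0.706805

Final: 0.706805


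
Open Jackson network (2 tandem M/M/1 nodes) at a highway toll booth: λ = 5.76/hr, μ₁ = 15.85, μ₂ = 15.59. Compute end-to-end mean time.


Each node sees arrival rate λ = 5.76/hr (tandem ⇒ throughput preserved).
W₁ = 1/(μ₁−λ) = 1/(15.85−5.76) = 0.09911 hr
W₂ = 1/(μ₂−λ) = 1/(15.59−5.76) = 0.10173 hr
W_total = W₁ + W₂ = 0.09911 + 0.10173 = 0.20084 hr

Final: 0.20084 hr


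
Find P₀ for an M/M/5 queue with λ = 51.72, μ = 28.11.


a = λ/μ = 51.72/28.11 = 1.8399; ρ = a/c = 0.3680
Σ_{k=0}^{4} a^k/k! (terms k=0..4) = 1.00000 + 1.83991 + 1.69264 + 1.03811 + 0.47751 = 6.04817
Tail: a^5/(5!(1−ρ)) = 21.08572/(120·0.6320) = 0.27802
P₀ = 1/(6.04817 + 0.27802) = 1/6.32619 = 0.158073

Final: 0.158073
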